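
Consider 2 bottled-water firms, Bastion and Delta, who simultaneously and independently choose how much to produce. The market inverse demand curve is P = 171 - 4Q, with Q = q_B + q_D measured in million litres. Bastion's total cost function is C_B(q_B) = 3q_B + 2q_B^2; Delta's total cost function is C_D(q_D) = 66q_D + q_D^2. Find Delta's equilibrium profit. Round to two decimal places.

159.83

Bastion's profit: π_B = (171 - 4Q)q_B - (3q_B + 2q_B²). Setting ∂π_B/∂q_B = 0: 168 - 12q_B - 4(q_D) = 0.
Delta's first-order condition: 105 - 10q_D - 4(q_B) = 0.
Rearranging gives the reaction functions q_B = (168 - 4q_D)/12 and q_D = (105 - 4q_B)/10.
Solving the pair: q_B = 315/26, q_D = 147/26.
Price P = 171 - 4·(231/13) = 1299/13.
Delta's profit: (1299/13)·(147/26) - 66·(147/26) - (147/26)² = 159.8299.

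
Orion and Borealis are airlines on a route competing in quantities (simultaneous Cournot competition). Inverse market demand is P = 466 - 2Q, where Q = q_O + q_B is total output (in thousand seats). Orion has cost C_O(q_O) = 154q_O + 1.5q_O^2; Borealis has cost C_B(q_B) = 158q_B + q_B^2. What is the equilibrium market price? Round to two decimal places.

Orion's profit: π_O = (466 - 2Q)q_O - (154q_O + (3/2)q_O²). Setting ∂π_O/∂q_O = 0: 312 - 7q_O - 2(q_B) = 0.
Borealis's profit: π_B = (466 - 2Q)q_B - (158q_B + q_B²). Setting ∂π_B/∂q_B = 0: 308 - 6q_B - 2(q_O) = 0.
So q_O = (312 - 2q_B)/7 and q_B = (308 - 2q_O)/6.
Solving the pair: q_O = 628/19, q_B = 766/19.
Total output Q = 1394/19, so price P = 466 - 2·(1394/19) = 319.2632.

319.26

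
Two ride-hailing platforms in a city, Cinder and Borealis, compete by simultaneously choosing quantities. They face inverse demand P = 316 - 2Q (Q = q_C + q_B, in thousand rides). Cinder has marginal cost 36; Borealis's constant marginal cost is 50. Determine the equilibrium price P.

134

Cinder's profit: π_C = (316 - 2Q)q_C - (36q_C). Setting ∂π_C/∂q_C = 0: 280 - 4q_C - 2(q_B) = 0.
Borealis's profit: π_B = (316 - 2Q)q_B - (50q_B). Setting ∂π_B/∂q_B = 0: 266 - 4q_B - 2(q_C) = 0.
Rearranging gives the reaction functions q_C = (280 - 2q_B)/4 and q_B = (266 - 2q_C)/4.
Substituting one into the other gives q_C = 49 and q_B = 42.
Total output Q = 91, so price P = 316 - 2·91 = 134.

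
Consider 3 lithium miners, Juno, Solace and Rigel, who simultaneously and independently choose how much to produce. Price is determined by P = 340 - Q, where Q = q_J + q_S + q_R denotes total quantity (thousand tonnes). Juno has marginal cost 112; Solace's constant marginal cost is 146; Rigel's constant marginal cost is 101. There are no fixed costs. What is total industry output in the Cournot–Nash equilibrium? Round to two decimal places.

165.25

Juno's profit: π_J = (340 - Q)q_J - (112q_J). Setting ∂π_J/∂q_J = 0: 228 - 2q_J - (q_S + q_R) = 0.
Solace's first-order condition: 194 - 2q_S - (q_J + q_R) = 0.
Rigel's profit: π_R = (340 - Q)q_R - (101q_R). Setting ∂π_R/∂q_R = 0: 239 - 2q_R - (q_J + q_S) = 0.
Summing all 3 equations gives 661 − 4Q = 0, hence Q = 661/4.
Back-substituting: q_J = (228 − 661/4) = 251/4, q_S = (194 − 661/4) = 115/4, q_R = (239 − 661/4) = 295/4.
Total output Q = 251/4 + 115/4 + 295/4 = 661/4.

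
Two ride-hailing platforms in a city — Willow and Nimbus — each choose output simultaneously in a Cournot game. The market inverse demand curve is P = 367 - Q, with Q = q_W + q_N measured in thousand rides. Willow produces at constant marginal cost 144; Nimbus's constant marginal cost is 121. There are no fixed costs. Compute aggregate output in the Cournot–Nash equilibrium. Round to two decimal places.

Willow's profit: π_W = (367 - Q)q_W - (144q_W). Setting ∂π_W/∂q_W = 0: 223 - 2q_W - (q_N) = 0.
Nimbus's profit: π_N = (367 - Q)q_N - (121q_N). Setting ∂π_N/∂q_N = 0: 246 - 2q_N - (q_W) = 0.
So q_W = (223 - q_N)/2 and q_N = (246 - q_W)/2.
Substituting one into the other gives q_W = 200/3 and q_N = 269/3.
Total output Q = 200/3 + 269/3 = 469/3.

156.33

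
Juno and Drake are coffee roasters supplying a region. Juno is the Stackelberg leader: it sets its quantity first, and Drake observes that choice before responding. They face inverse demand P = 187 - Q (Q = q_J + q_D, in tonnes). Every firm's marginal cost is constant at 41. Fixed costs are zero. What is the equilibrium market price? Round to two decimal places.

The follower Drake best-responds to any q_J: π_D = (187 - Q)q_D - 41q_D.
Setting the follower's marginal profit to zero, 146 - q_J - 2q_D = 0, i.e. q_D = (146 - q_J)/2.
Juno substitutes q_D(q_J) into its own profit: π_J = q_J(187 - q_J - (146 - q_J)/2) - 41q_J = (114 - (1/2)q_J)q_J - 41q_J.
Maximising: ∂π_J/∂q_J = 73 - q_J = 0, giving q_J = 73.
Then q_D = (146 - 73)/2 = 73/2.
Total output Q = 219/2, so price P = 187 - 219/2 = 155/2.

77.50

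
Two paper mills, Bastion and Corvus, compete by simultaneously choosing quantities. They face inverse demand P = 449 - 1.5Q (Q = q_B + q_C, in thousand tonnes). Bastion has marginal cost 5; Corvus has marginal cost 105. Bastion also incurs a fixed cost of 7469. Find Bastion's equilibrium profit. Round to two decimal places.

Bastion's profit: π_B = (449 - 1.5Q)q_B - (5q_B). Setting ∂π_B/∂q_B = 0: 444 - 3q_B - (3/2)(q_C) = 0.
Corvus's profit: π_C = (449 - 1.5Q)q_C - (105q_C). Setting ∂π_C/∂q_C = 0: 344 - 3q_C - (3/2)(q_B) = 0.
So q_B = (444 - (3/2)q_C)/3 and q_C = (344 - (3/2)q_B)/3.
Substituting one into the other gives q_B = 1088/9 and q_C = 488/9.
Price P = 449 - (3/2)·(1576/9) = 559/3.
Bastion's profit: (559/3 - 5)·(1088/9) - 7469 = 14452.1852.

14452.19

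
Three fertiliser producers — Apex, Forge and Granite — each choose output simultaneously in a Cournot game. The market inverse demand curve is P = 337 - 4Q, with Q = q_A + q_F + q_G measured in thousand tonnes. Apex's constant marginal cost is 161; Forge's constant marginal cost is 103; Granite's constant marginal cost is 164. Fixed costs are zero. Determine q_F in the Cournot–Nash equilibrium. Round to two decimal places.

22.06

Apex's profit: π_A = (337 - 4Q)q_A - (161q_A). Setting ∂π_A/∂q_A = 0: 176 - 8q_A - 4(q_F + q_G) = 0.
Forge's profit: π_F = (337 - 4Q)q_F - (103q_F). Setting ∂π_F/∂q_F = 0: 234 - 8q_F - 4(q_A + q_G) = 0.
Granite's first-order condition: 173 - 8q_G - 4(q_A + q_F) = 0.
Adding the 3 conditions: 583 − 8Q − 8Q = 0, i.e. Q = 583/16.
Back-substituting: q_A = (176 − 583/4)/4 = 121/16, q_F = (234 − 583/4)/4 = 353/16, q_G = (173 − 583/4)/4 = 109/16.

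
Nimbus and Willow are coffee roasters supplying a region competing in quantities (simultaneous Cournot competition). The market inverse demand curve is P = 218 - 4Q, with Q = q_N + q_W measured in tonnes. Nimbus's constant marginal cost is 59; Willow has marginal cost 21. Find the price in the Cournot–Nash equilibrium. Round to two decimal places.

Nimbus's profit: π_N = (218 - 4Q)q_N - (59q_N). Setting ∂π_N/∂q_N = 0: 159 - 8q_N - 4(q_W) = 0.
Willow's profit: π_W = (218 - 4Q)q_W - (21q_W). Setting ∂π_W/∂q_W = 0: 197 - 8q_W - 4(q_N) = 0.
Rearranging gives the reaction functions q_N = (159 - 4q_W)/8 and q_W = (197 - 4q_N)/8.
Substituting one into the other gives q_N = 121/12 and q_W = 235/12.
Total output Q = 89/3, so price P = 218 - 4·(89/3) = 298/3.

99.33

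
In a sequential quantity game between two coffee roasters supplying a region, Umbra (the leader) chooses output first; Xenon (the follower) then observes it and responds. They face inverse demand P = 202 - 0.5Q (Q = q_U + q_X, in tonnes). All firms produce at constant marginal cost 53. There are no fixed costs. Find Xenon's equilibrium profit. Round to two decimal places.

2775.13

The follower Xenon best-responds to any q_U: π_X = (202 - 0.5Q)q_X - 53q_X.
Follower FOC: 149 - (1/2)q_U - q_X = 0, so q_X(q_U) = (149 - (1/2)q_U).
Umbra substitutes q_X(q_U) into its own profit: π_U = q_U(202 - (1/2)q_U - (149 - (1/2)q_U)/2) - 53q_U = (255/2 - (1/4)q_U)q_U - 53q_U.
Leader FOC: 149/2 - (1/2)q_U = 0, so q_U = 149.
Then q_X = (149 - (1/2)·149) = 149/2.
Price P = 202 - (1/2)·(447/2) = 361/4.
Xenon's profit: (361/4 - 53)·(149/2) = 2775.1250.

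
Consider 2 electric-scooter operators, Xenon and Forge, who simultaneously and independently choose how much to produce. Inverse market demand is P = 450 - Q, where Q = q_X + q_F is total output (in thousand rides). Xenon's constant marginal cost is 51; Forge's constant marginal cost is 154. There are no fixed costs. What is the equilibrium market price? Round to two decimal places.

Xenon's profit: π_X = (450 - Q)q_X - (51q_X). Setting ∂π_X/∂q_X = 0: 399 - 2q_X - (q_F) = 0.
Forge's profit: π_F = (450 - Q)q_F - (154q_F). Setting ∂π_F/∂q_F = 0: 296 - 2q_F - (q_X) = 0.
Best responses: q_X = (399 - q_F)/2, q_F = (296 - q_X)/2.
Substituting one into the other gives q_X = 502/3 and q_F = 193/3.
Total output Q = 695/3, so price P = 450 - 695/3 = 655/3.

218.33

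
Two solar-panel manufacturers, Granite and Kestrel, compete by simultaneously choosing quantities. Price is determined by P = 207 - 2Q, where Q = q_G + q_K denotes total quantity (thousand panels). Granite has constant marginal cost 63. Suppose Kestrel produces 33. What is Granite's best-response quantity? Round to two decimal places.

19.50

With the rival's output fixed at 33, Granite's profit is π_G = (207 - 2·33 - 2q_G)q_G - (63q_G) = (141 - 2q_G)q_G - (63q_G).
∂π_G/∂q_G = 78 - 4q_G = 0, so q_G = 39/2.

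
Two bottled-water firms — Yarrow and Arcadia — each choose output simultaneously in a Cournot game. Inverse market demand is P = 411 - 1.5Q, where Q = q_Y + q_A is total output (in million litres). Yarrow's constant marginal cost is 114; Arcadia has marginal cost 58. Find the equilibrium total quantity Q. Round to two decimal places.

144.44

Yarrow's profit: π_Y = (411 - 1.5Q)q_Y - (114q_Y). Setting ∂π_Y/∂q_Y = 0: 297 - 3q_Y - (3/2)(q_A) = 0.
Arcadia's profit: π_A = (411 - 1.5Q)q_A - (58q_A). Setting ∂π_A/∂q_A = 0: 353 - 3q_A - (3/2)(q_Y) = 0.
Rearranging gives the reaction functions q_Y = (297 - (3/2)q_A)/3 and q_A = (353 - (3/2)q_Y)/3.
Solving the pair: q_Y = 482/9, q_A = 818/9.
Total output Q = 482/9 + 818/9 = 1300/9.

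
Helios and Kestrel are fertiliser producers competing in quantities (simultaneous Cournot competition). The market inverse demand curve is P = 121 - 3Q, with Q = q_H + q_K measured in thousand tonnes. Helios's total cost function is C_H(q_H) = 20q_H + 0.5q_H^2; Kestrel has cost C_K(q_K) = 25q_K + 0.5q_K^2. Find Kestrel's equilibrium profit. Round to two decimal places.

Helios's profit: π_H = (121 - 3Q)q_H - (20q_H + (1/2)q_H²). Setting ∂π_H/∂q_H = 0: 101 - 7q_H - 3(q_K) = 0.
Kestrel's profit: π_K = (121 - 3Q)q_K - (25q_K + (1/2)q_K²). Setting ∂π_K/∂q_K = 0: 96 - 7q_K - 3(q_H) = 0.
Rearranging gives the reaction functions q_H = (101 - 3q_K)/7 and q_K = (96 - 3q_H)/7.
Substituting one into the other gives q_H = 419/40 and q_K = 369/40.
Price P = 121 - 3·(197/10) = 619/10.
Kestrel's profit: (619/10)·(369/40) - 25·(369/40) - (1/2)(369/40)² = 297.8522.

297.85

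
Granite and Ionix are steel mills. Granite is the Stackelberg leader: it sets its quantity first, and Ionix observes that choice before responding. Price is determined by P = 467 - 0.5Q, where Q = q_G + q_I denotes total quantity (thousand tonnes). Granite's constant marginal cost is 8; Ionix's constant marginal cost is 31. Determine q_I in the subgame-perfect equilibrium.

Solve by backward induction. Given q_G, the follower Ionix maximises π_I = (467 - (1/2)q_G - (1/2)q_I)q_I - 31q_I.
Follower FOC: 436 - (1/2)q_G - q_I = 0, so q_I(q_G) = (436 - (1/2)q_G).
The leader anticipates this reaction. Substituting into P = 467 - 0.5Q gives P = 249 - (1/4)q_G, so π_G = (249 - (1/4)q_G)q_G - 8q_G.
The leader's first-order condition 241 - (1/2)q_G = 0 yields q_G = 482.
Then q_I = (436 - (1/2)·482) = 195.

195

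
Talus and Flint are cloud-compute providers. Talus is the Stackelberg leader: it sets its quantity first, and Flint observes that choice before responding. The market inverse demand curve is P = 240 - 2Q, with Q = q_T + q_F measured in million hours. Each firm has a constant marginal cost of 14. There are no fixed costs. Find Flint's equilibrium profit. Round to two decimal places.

1596.13

Solve by backward induction. Given q_T, the follower Flint maximises π_F = (240 - 2q_T - 2q_F)q_F - 14q_F.
Follower FOC: 226 - 2q_T - 4q_F = 0, so q_F(q_T) = (226 - 2q_T)/4.
The leader anticipates this reaction. Substituting into P = 240 - 2Q gives P = 127 - q_T, so π_T = (127 - q_T)q_T - 14q_T.
Leader FOC: 113 - 2q_T = 0, so q_T = 113/2.
Then q_F = (226 - 2·(113/2))/4 = 113/4.
Price P = 240 - 2·(339/4) = 141/2.
Flint's profit: (141/2 - 14)·(113/4) = 1596.1250.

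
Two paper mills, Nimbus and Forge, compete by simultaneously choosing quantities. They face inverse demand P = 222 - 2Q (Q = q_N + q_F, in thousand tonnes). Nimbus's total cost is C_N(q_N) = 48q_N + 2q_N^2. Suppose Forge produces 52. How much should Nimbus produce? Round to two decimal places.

8.75

With the rival's output fixed at 52, Nimbus's profit is π_N = (222 - 2·52 - 2q_N)q_N - (48q_N + 2q_N²) = (118 - 2q_N)q_N - (48q_N + 2q_N²).
∂π_N/∂q_N = 70 - 8q_N = 0, so q_N = 35/4.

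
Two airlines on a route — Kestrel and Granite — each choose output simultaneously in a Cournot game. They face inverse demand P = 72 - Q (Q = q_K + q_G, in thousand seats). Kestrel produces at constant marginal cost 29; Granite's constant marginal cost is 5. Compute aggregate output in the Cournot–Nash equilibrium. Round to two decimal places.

36.67

Kestrel's profit: π_K = (72 - Q)q_K - (29q_K). Setting ∂π_K/∂q_K = 0: 43 - 2q_K - (q_G) = 0.
Granite's profit: π_G = (72 - Q)q_G - (5q_G). Setting ∂π_G/∂q_G = 0: 67 - 2q_G - (q_K) = 0.
So q_K = (43 - q_G)/2 and q_G = (67 - q_K)/2.
Solving the pair: q_K = 19/3, q_G = 91/3.
Total output Q = 19/3 + 91/3 = 110/3.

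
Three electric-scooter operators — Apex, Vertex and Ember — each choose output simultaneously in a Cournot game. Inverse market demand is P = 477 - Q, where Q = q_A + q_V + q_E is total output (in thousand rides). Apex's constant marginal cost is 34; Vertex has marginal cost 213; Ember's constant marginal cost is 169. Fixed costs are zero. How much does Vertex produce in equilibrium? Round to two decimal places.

Apex's profit: π_A = (477 - Q)q_A - (34q_A). Setting ∂π_A/∂q_A = 0: 443 - 2q_A - (q_V + q_E) = 0.
Vertex's first-order condition: 264 - 2q_V - (q_A + q_E) = 0.
Ember's profit: π_E = (477 - Q)q_E - (169q_E). Setting ∂π_E/∂q_E = 0: 308 - 2q_E - (q_A + q_V) = 0.
Adding the 3 conditions: 1015 − 2Q − 2Q = 0, i.e. Q = 1015/4.
Back-substituting: q_A = (443 − 1015/4) = 757/4, q_V = (264 − 1015/4) = 41/4, q_E = (308 − 1015/4) = 217/4.

10.25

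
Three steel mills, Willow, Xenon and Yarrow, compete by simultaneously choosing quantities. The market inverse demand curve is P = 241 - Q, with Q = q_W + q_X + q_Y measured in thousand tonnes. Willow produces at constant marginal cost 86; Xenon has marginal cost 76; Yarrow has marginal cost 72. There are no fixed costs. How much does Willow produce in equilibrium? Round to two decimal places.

32.75

Willow's profit: π_W = (241 - Q)q_W - (86q_W). Setting ∂π_W/∂q_W = 0: 155 - 2q_W - (q_X + q_Y) = 0.
Xenon's first-order condition: 165 - 2q_X - (q_W + q_Y) = 0.
Yarrow's profit: π_Y = (241 - Q)q_Y - (72q_Y). Setting ∂π_Y/∂q_Y = 0: 169 - 2q_Y - (q_W + q_X) = 0.
Adding the 3 first-order conditions: 489 − 4Q = 0, so Q = 489/4.
Back-substituting: q_W = (155 − 489/4) = 131/4, q_X = (165 − 489/4) = 171/4, q_Y = (169 − 489/4) = 187/4.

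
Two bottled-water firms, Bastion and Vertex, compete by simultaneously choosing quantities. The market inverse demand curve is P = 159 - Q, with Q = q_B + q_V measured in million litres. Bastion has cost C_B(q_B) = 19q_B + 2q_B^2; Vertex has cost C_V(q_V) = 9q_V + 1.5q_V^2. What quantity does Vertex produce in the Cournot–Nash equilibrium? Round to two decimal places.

26.21

Bastion's profit: π_B = (159 - Q)q_B - (19q_B + 2q_B²). Setting ∂π_B/∂q_B = 0: 140 - 6q_B - (q_V) = 0.
Vertex's profit: π_V = (159 - Q)q_V - (9q_V + (3/2)q_V²). Setting ∂π_V/∂q_V = 0: 150 - 5q_V - (q_B) = 0.
Rearranging gives the reaction functions q_B = (140 - q_V)/6 and q_V = (150 - q_B)/5.
Solving the pair: q_B = 550/29, q_V = 760/29.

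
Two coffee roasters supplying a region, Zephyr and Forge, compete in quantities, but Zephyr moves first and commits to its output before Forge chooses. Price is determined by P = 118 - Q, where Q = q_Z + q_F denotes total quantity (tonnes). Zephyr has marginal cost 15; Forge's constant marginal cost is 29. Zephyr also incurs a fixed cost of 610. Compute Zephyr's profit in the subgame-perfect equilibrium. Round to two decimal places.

1101.13

Solve by backward induction. Given q_Z, the follower Forge maximises π_F = (118 - q_Z - q_F)q_F - 29q_F.
∂π_F/∂q_F = 89 - q_Z - 2q_F = 0 gives the reaction function q_F = (89 - q_Z)/2.
The leader anticipates this reaction. Substituting into P = 118 - Q gives P = 147/2 - (1/2)q_Z, so π_Z = (147/2 - (1/2)q_Z)q_Z - 15q_Z.
Leader FOC: 117/2 - q_Z = 0, so q_Z = 117/2.
Then q_F = (89 - 117/2)/2 = 61/4.
Price P = 118 - 295/4 = 177/4.
Zephyr's profit: (177/4 - 15)·(117/2) - 610 = 1101.1250.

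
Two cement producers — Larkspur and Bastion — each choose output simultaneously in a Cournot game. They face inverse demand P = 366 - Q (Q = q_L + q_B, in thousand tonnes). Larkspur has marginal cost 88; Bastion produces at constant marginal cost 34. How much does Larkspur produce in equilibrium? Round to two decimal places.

Larkspur's profit: π_L = (366 - Q)q_L - (88q_L). Setting ∂π_L/∂q_L = 0: 278 - 2q_L - (q_B) = 0.
Bastion's profit: π_B = (366 - Q)q_B - (34q_B). Setting ∂π_B/∂q_B = 0: 332 - 2q_B - (q_L) = 0.
So q_L = (278 - q_B)/2 and q_B = (332 - q_L)/2.
Substituting one into the other gives q_L = 224/3 and q_B = 386/3.

74.67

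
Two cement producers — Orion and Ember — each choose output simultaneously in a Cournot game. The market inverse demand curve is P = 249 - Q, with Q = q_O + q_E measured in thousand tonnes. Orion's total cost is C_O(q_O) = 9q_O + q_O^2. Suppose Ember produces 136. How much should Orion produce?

26

With the rival's output fixed at 136, Orion's profit is π_O = (249 - 136 - q_O)q_O - (9q_O + q_O²) = (113 - q_O)q_O - (9q_O + q_O²).
∂π_O/∂q_O = 104 - 4q_O = 0, so q_O = 26.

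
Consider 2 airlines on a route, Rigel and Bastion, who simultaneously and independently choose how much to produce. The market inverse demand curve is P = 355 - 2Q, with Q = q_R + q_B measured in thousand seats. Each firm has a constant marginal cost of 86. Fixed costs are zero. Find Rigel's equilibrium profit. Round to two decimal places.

Each firm earns π_i = (355 - 2Q)q_i - 86q_i.
Setting ∂π_i/∂q_i = 0 with rivals' quantities fixed: 269 - 4q_i - 2q_j = 0.
With identical firms every q_j equals q_i, so q_j = q_i and 269 = 6q_i, giving q_i = 269/6.
Price P = 355 - 2·(269/3) = 527/3.
Rigel's profit: (527/3 - 86)·(269/6) = 4020.0556.

4020.06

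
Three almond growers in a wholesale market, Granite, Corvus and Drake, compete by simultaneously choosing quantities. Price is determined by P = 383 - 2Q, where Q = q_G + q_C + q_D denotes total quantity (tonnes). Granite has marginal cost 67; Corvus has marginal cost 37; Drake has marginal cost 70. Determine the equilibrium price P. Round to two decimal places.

Granite's profit: π_G = (383 - 2Q)q_G - (67q_G). Setting ∂π_G/∂q_G = 0: 316 - 4q_G - 2(q_C + q_D) = 0.
Corvus's first-order condition: 346 - 4q_C - 2(q_G + q_D) = 0.
Drake's profit: π_D = (383 - 2Q)q_D - (70q_D). Setting ∂π_D/∂q_D = 0: 313 - 4q_D - 2(q_G + q_C) = 0.
Summing all 3 equations gives 975 − 8Q = 0, hence Q = 975/8.
Back-substituting: q_G = (316 − 975/4)/2 = 289/8, q_C = (346 − 975/4)/2 = 409/8, q_D = (313 − 975/4)/2 = 277/8.
Total output Q = 975/8, so price P = 383 - 2·(975/8) = 557/4.

139.25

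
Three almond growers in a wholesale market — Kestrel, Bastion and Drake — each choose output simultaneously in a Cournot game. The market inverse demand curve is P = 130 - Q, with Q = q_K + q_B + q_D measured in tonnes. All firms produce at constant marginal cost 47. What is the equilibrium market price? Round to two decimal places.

A representative firm's profit is π_i = q_i(130 - Q) - 47q_i.
First-order condition (treating rivals' output as given): 83 - 2q_i - Σ_{j≠i} q_j = 0.
With identical firms every q_j equals q_i, so Σ_{j≠i} q_j = 2q_i and 83 = 4q_i, giving q_i = 83/4.
Total output Q = 249/4, so price P = 130 - 249/4 = 271/4.

67.75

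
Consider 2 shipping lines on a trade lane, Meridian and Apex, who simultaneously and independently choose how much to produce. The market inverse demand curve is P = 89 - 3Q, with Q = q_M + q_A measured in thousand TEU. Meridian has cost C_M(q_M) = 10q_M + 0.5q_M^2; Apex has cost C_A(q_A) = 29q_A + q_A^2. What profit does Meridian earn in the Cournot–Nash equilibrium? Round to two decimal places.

323.70

Meridian's profit: π_M = (89 - 3Q)q_M - (10q_M + (1/2)q_M²). Setting ∂π_M/∂q_M = 0: 79 - 7q_M - 3(q_A) = 0.
Apex's profit: π_A = (89 - 3Q)q_A - (29q_A + q_A²). Setting ∂π_A/∂q_A = 0: 60 - 8q_A - 3(q_M) = 0.
Best responses: q_M = (79 - 3q_A)/7, q_A = (60 - 3q_M)/8.
Substituting one into the other gives q_M = 452/47 and q_A = 183/47.
Price P = 89 - 3·(635/47) = 48.4681.
Meridian's profit: 48.4681·(452/47) - 10·(452/47) - (1/2)(452/47)² = 323.7048.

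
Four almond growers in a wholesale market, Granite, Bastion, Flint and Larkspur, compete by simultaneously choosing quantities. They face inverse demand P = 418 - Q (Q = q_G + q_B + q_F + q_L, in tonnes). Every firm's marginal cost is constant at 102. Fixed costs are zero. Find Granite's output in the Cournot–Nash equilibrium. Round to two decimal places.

63.20

A representative firm's profit is π_i = q_i(418 - Q) - 102q_i.
First-order condition (treating rivals' output as given): 316 - 2q_i - Σ_{j≠i} q_j = 0.
By symmetry each firm produces the same amount; substituting Σ_{j≠i} q_j = 3q_i yields q_i = 316/5.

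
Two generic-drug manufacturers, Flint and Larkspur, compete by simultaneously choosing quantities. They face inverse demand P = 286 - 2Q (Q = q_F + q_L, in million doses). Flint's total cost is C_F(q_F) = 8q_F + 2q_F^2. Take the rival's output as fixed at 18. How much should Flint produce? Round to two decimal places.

30.25

With the rival's output fixed at 18, Flint's profit is π_F = (286 - 2·18 - 2q_F)q_F - (8q_F + 2q_F²) = (250 - 2q_F)q_F - (8q_F + 2q_F²).
∂π_F/∂q_F = 242 - 8q_F = 0, so q_F = 121/4.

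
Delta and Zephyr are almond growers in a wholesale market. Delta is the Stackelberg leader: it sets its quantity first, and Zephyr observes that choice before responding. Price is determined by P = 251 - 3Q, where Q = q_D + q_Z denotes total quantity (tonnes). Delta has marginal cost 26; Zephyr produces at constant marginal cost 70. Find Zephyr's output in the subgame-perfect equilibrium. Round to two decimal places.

Solve by backward induction. Given q_D, the follower Zephyr maximises π_Z = (251 - 3q_D - 3q_Z)q_Z - 70q_Z.
Setting the follower's marginal profit to zero, 181 - 3q_D - 6q_Z = 0, i.e. q_Z = (181 - 3q_D)/6.
The leader anticipates this reaction. Substituting into P = 251 - 3Q gives P = 321/2 - (3/2)q_D, so π_D = (321/2 - (3/2)q_D)q_D - 26q_D.
Leader FOC: 269/2 - 3q_D = 0, so q_D = 269/6.
Then q_Z = (181 - 3·(269/6))/6 = 31/4.

7.75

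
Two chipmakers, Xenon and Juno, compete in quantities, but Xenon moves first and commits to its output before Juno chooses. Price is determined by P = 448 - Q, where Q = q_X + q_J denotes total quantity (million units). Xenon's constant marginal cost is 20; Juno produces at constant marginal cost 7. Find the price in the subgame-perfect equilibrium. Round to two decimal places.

123.75

Solve by backward induction. Given q_X, the follower Juno maximises π_J = (448 - q_X - q_J)q_J - 7q_J.
Setting the follower's marginal profit to zero, 441 - q_X - 2q_J = 0, i.e. q_J = (441 - q_X)/2.
The leader anticipates this reaction. Substituting into P = 448 - Q gives P = 455/2 - (1/2)q_X, so π_X = (455/2 - (1/2)q_X)q_X - 20q_X.
Maximising: ∂π_X/∂q_X = 415/2 - q_X = 0, giving q_X = 415/2.
Then q_J = (441 - 415/2)/2 = 467/4.
Total output Q = 1297/4, so price P = 448 - 1297/4 = 495/4.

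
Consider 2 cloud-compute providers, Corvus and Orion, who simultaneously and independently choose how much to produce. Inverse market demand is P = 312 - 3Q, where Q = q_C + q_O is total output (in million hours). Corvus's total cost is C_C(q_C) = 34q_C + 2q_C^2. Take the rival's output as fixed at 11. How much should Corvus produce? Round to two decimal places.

With the rival's output fixed at 11, Corvus's profit is π_C = (312 - 3·11 - 3q_C)q_C - (34q_C + 2q_C²) = (279 - 3q_C)q_C - (34q_C + 2q_C²).
∂π_C/∂q_C = 245 - 10q_C = 0, so q_C = 49/2.

24.50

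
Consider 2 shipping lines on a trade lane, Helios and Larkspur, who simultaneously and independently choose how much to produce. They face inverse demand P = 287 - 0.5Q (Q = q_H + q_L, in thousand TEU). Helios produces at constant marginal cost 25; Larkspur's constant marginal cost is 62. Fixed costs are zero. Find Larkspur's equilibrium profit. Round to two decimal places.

Helios's profit: π_H = (287 - 0.5Q)q_H - (25q_H). Setting ∂π_H/∂q_H = 0: 262 - q_H - (1/2)(q_L) = 0.
Larkspur's first-order condition: 225 - q_L - (1/2)(q_H) = 0.
So q_H = (262 - (1/2)q_L) and q_L = (225 - (1/2)q_H).
Solving the pair: q_H = 598/3, q_L = 376/3.
Price P = 287 - (1/2)·(974/3) = 374/3.
Larkspur's profit: (374/3 - 62)·(376/3) = 7854.2222.

7854.22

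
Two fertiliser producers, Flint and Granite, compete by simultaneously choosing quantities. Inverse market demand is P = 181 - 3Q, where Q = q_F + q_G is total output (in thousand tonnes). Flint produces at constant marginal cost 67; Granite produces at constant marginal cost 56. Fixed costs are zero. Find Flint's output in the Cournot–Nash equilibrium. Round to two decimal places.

11.44

Flint's profit: π_F = (181 - 3Q)q_F - (67q_F). Setting ∂π_F/∂q_F = 0: 114 - 6q_F - 3(q_G) = 0.
Granite's first-order condition: 125 - 6q_G - 3(q_F) = 0.
Best responses: q_F = (114 - 3q_G)/6, q_G = (125 - 3q_F)/6.
Solving the pair: q_F = 103/9, q_G = 136/9.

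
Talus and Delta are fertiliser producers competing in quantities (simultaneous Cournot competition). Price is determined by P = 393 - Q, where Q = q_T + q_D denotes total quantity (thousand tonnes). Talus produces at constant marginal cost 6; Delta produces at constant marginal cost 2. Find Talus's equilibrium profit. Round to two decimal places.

16298.78

Talus's profit: π_T = (393 - Q)q_T - (6q_T). Setting ∂π_T/∂q_T = 0: 387 - 2q_T - (q_D) = 0.
Delta's first-order condition: 391 - 2q_D - (q_T) = 0.
Rearranging gives the reaction functions q_T = (387 - q_D)/2 and q_D = (391 - q_T)/2.
Solving the pair: q_T = 383/3, q_D = 395/3.
Price P = 393 - 778/3 = 401/3.
Talus's profit: (401/3 - 6)·(383/3) = 16298.7778.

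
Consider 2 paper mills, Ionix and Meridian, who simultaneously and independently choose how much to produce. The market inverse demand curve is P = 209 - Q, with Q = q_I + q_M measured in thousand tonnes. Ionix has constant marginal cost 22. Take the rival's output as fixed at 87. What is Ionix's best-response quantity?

With the rival's output fixed at 87, Ionix's profit is π_I = (209 - 87 - q_I)q_I - (22q_I) = (122 - q_I)q_I - (22q_I).
∂π_I/∂q_I = 100 - 2q_I = 0, so q_I = 50.

50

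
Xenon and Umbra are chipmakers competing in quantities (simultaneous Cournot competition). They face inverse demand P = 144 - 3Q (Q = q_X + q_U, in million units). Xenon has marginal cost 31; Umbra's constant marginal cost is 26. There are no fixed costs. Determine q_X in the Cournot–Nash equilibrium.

Xenon's profit: π_X = (144 - 3Q)q_X - (31q_X). Setting ∂π_X/∂q_X = 0: 113 - 6q_X - 3(q_U) = 0.
Umbra's first-order condition: 118 - 6q_U - 3(q_X) = 0.
Rearranging gives the reaction functions q_X = (113 - 3q_U)/6 and q_U = (118 - 3q_X)/6.
Substituting one into the other gives q_X = 12 and q_U = 41/3.

12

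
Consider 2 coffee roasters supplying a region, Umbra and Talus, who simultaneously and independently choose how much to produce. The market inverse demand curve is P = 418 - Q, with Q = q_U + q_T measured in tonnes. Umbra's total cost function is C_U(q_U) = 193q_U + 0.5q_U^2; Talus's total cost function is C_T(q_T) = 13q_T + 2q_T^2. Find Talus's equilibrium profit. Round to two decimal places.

10174.05

Umbra's profit: π_U = (418 - Q)q_U - (193q_U + (1/2)q_U²). Setting ∂π_U/∂q_U = 0: 225 - 3q_U - (q_T) = 0.
Talus's profit: π_T = (418 - Q)q_T - (13q_T + 2q_T²). Setting ∂π_T/∂q_T = 0: 405 - 6q_T - (q_U) = 0.
Best responses: q_U = (225 - q_T)/3, q_T = (405 - q_U)/6.
Solving the pair: q_U = 945/17, q_T = 990/17.
Price P = 418 - 1935/17 = 304.1765.
Talus's profit: 304.1765·(990/17) - 13·(990/17) - 2(990/17)² = 10174.0484.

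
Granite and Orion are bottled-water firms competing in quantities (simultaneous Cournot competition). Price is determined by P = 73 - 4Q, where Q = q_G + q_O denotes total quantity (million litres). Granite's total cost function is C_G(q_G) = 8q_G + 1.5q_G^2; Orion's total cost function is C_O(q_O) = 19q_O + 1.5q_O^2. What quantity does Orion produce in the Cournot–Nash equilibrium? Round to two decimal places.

Granite's profit: π_G = (73 - 4Q)q_G - (8q_G + (3/2)q_G²). Setting ∂π_G/∂q_G = 0: 65 - 11q_G - 4(q_O) = 0.
Orion's profit: π_O = (73 - 4Q)q_O - (19q_O + (3/2)q_O²). Setting ∂π_O/∂q_O = 0: 54 - 11q_O - 4(q_G) = 0.
Rearranging gives the reaction functions q_G = (65 - 4q_O)/11 and q_O = (54 - 4q_G)/11.
Solving the pair: q_G = 499/105, q_O = 334/105.

3.18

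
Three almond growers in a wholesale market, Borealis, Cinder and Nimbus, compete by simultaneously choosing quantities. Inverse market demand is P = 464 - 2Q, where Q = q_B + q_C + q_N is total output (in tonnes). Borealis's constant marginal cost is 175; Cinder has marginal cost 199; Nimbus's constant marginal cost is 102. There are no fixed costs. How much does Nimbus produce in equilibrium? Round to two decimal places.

Borealis's profit: π_B = (464 - 2Q)q_B - (175q_B). Setting ∂π_B/∂q_B = 0: 289 - 4q_B - 2(q_C + q_N) = 0.
Cinder's profit: π_C = (464 - 2Q)q_C - (199q_C). Setting ∂π_C/∂q_C = 0: 265 - 4q_C - 2(q_B + q_N) = 0.
Nimbus's profit: π_N = (464 - 2Q)q_N - (102q_N). Setting ∂π_N/∂q_N = 0: 362 - 4q_N - 2(q_B + q_C) = 0.
Adding the 3 conditions: 916 − 4Q − 4Q = 0, i.e. Q = 229/2.
Back-substituting: q_B = (289 − 229)/2 = 30, q_C = (265 − 229)/2 = 18, q_N = (362 − 229)/2 = 133/2.

66.50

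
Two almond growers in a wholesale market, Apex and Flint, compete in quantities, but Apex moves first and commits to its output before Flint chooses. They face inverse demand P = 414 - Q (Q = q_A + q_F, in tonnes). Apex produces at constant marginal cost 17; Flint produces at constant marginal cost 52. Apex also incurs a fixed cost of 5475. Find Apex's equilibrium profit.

The follower Flint best-responds to any q_A: π_F = (414 - Q)q_F - 52q_F.
Setting the follower's marginal profit to zero, 362 - q_A - 2q_F = 0, i.e. q_F = (362 - q_A)/2.
Apex substitutes q_F(q_A) into its own profit: π_A = q_A(414 - q_A - (362 - q_A)/2) - 17q_A = (233 - (1/2)q_A)q_A - 17q_A.
Maximising: ∂π_A/∂q_A = 216 - q_A = 0, giving q_A = 216.
Then q_F = (362 - 216)/2 = 73.
Price P = 414 - 289 = 125.
Apex's profit: (125 - 17)·216 - 5475 = 17853.

17853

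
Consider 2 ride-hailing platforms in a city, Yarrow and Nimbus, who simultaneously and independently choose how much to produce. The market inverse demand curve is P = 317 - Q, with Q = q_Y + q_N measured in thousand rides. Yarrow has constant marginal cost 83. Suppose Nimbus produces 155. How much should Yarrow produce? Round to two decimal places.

39.50

With the rival's output fixed at 155, Yarrow's profit is π_Y = (317 - 155 - q_Y)q_Y - (83q_Y) = (162 - q_Y)q_Y - (83q_Y).
∂π_Y/∂q_Y = 79 - 2q_Y = 0, so q_Y = 79/2.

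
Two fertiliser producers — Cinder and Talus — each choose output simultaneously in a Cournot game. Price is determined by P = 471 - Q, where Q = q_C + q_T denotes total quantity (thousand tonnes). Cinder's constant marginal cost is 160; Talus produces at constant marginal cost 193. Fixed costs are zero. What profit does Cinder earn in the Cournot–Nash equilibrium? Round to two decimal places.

Cinder's profit: π_C = (471 - Q)q_C - (160q_C). Setting ∂π_C/∂q_C = 0: 311 - 2q_C - (q_T) = 0.
Talus's first-order condition: 278 - 2q_T - (q_C) = 0.
Best responses: q_C = (311 - q_T)/2, q_T = (278 - q_C)/2.
Substituting one into the other gives q_C = 344/3 and q_T = 245/3.
Price P = 471 - 589/3 = 824/3.
Cinder's profit: (824/3 - 160)·(344/3) = 13148.4444.

13148.44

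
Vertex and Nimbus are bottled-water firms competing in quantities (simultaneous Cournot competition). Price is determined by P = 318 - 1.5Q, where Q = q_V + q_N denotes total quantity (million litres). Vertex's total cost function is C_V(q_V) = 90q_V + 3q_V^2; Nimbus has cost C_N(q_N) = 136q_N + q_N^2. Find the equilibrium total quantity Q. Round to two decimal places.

Vertex's profit: π_V = (318 - 1.5Q)q_V - (90q_V + 3q_V²). Setting ∂π_V/∂q_V = 0: 228 - 9q_V - (3/2)(q_N) = 0.
Nimbus's profit: π_N = (318 - 1.5Q)q_N - (136q_N + q_N²). Setting ∂π_N/∂q_N = 0: 182 - 5q_N - (3/2)(q_V) = 0.
Rearranging gives the reaction functions q_V = (228 - (3/2)q_N)/9 and q_N = (182 - (3/2)q_V)/5.
Substituting one into the other gives q_V = 1156/57 and q_N = 576/19.
Total output Q = 1156/57 + 576/19 = 50.5965.

50.60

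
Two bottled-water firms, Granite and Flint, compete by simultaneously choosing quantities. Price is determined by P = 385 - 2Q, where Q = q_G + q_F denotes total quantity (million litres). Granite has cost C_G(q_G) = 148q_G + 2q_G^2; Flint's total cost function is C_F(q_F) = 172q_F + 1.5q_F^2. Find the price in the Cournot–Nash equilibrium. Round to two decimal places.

Granite's profit: π_G = (385 - 2Q)q_G - (148q_G + 2q_G²). Setting ∂π_G/∂q_G = 0: 237 - 8q_G - 2(q_F) = 0.
Flint's profit: π_F = (385 - 2Q)q_F - (172q_F + (3/2)q_F²). Setting ∂π_F/∂q_F = 0: 213 - 7q_F - 2(q_G) = 0.
Best responses: q_G = (237 - 2q_F)/8, q_F = (213 - 2q_G)/7.
Substituting one into the other gives q_G = 1233/52 and q_F = 615/26.
Total output Q = 47.3654, so price P = 385 - 2·47.3654 = 290.2692.

290.27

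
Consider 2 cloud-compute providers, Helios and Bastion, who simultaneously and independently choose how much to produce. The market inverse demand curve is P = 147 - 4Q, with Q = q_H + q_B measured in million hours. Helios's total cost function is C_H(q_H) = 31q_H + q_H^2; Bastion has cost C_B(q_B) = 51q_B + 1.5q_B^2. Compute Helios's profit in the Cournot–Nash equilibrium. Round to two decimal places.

Helios's profit: π_H = (147 - 4Q)q_H - (31q_H + q_H²). Setting ∂π_H/∂q_H = 0: 116 - 10q_H - 4(q_B) = 0.
Bastion's profit: π_B = (147 - 4Q)q_B - (51q_B + (3/2)q_B²). Setting ∂π_B/∂q_B = 0: 96 - 11q_B - 4(q_H) = 0.
So q_H = (116 - 4q_B)/10 and q_B = (96 - 4q_H)/11.
Solving the pair: q_H = 446/47, q_B = 248/47.
Price P = 147 - 4·(694/47) = 87.9362.
Helios's profit: 87.9362·(446/47) - 31·(446/47) - (446/47)² = 450.2399.

450.24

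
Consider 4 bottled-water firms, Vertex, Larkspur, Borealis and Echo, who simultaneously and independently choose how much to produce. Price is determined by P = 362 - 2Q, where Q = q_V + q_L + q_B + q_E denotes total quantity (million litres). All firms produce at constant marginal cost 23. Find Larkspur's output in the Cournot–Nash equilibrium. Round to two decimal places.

33.90

Each firm earns π_i = (362 - 2Q)q_i - 23q_i.
First-order condition (treating rivals' output as given): 339 - 4q_i - 2·Σ_{j≠i} q_j = 0.
With identical firms every q_j equals q_i, so Σ_{j≠i} q_j = 3q_i and 339 = 10q_i, giving q_i = 339/10.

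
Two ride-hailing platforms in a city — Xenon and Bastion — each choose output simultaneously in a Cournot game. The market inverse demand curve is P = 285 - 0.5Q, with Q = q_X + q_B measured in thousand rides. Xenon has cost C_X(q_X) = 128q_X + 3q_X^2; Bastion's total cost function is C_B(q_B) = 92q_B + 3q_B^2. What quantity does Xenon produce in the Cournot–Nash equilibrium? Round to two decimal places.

Xenon's profit: π_X = (285 - 0.5Q)q_X - (128q_X + 3q_X²). Setting ∂π_X/∂q_X = 0: 157 - 7q_X - (1/2)(q_B) = 0.
Bastion's first-order condition: 193 - 7q_B - (1/2)(q_X) = 0.
So q_X = (157 - (1/2)q_B)/7 and q_B = (193 - (1/2)q_X)/7.
Substituting one into the other gives q_X = 802/39 and q_B = 1018/39.

20.56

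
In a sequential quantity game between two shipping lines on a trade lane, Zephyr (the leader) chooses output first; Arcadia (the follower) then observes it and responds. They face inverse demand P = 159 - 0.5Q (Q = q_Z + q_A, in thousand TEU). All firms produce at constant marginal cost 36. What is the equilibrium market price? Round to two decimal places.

66.75

Solve by backward induction. Given q_Z, the follower Arcadia maximises π_A = (159 - (1/2)q_Z - (1/2)q_A)q_A - 36q_A.
Setting the follower's marginal profit to zero, 123 - (1/2)q_Z - q_A = 0, i.e. q_A = (123 - (1/2)q_Z).
The leader anticipates this reaction. Substituting into P = 159 - 0.5Q gives P = 195/2 - (1/4)q_Z, so π_Z = (195/2 - (1/4)q_Z)q_Z - 36q_Z.
Maximising: ∂π_Z/∂q_Z = 123/2 - (1/2)q_Z = 0, giving q_Z = 123.
Then q_A = (123 - (1/2)·123) = 123/2.
Total output Q = 369/2, so price P = 159 - (1/2)·(369/2) = 267/4.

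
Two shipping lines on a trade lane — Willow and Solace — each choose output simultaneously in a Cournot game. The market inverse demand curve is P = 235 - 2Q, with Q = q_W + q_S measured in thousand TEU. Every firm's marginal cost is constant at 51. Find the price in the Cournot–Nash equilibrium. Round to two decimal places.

112.33

A representative firm's profit is π_i = q_i(235 - 2Q) - 51q_i.
First-order condition (treating rivals' output as given): 184 - 4q_i - 2q_j = 0.
With identical firms every q_j equals q_i, so q_j = q_i and 184 = 6q_i, giving q_i = 92/3.
Total output Q = 184/3, so price P = 235 - 2·(184/3) = 337/3.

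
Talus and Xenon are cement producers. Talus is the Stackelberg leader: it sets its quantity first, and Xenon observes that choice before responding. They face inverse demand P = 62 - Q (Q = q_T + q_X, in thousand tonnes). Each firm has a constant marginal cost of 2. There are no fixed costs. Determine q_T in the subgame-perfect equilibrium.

The follower Xenon best-responds to any q_T: π_X = (62 - Q)q_X - 2q_X.
∂π_X/∂q_X = 60 - q_T - 2q_X = 0 gives the reaction function q_X = (60 - q_T)/2.
Talus substitutes q_X(q_T) into its own profit: π_T = q_T(62 - q_T - (60 - q_T)/2) - 2q_T = (32 - (1/2)q_T)q_T - 2q_T.
The leader's first-order condition 30 - q_T = 0 yields q_T = 30.
Then q_X = (60 - 30)/2 = 15.

30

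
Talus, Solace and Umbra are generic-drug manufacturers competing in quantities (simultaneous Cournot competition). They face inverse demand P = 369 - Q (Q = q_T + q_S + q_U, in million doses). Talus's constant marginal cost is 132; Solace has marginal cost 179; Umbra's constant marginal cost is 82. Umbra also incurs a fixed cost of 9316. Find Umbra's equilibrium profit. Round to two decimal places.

2456.25

Talus's profit: π_T = (369 - Q)q_T - (132q_T). Setting ∂π_T/∂q_T = 0: 237 - 2q_T - (q_S + q_U) = 0.
Solace's first-order condition: 190 - 2q_S - (q_T + q_U) = 0.
Umbra's profit: π_U = (369 - Q)q_U - (82q_U). Setting ∂π_U/∂q_U = 0: 287 - 2q_U - (q_T + q_S) = 0.
Adding the 3 conditions: 714 − 2Q − 2Q = 0, i.e. Q = 357/2.
Back-substituting: q_T = (237 − 357/2) = 117/2, q_S = (190 − 357/2) = 23/2, q_U = (287 − 357/2) = 217/2.
Price P = 369 - 357/2 = 381/2.
Umbra's profit: (381/2 - 82)·(217/2) - 9316 = 2456.2500.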